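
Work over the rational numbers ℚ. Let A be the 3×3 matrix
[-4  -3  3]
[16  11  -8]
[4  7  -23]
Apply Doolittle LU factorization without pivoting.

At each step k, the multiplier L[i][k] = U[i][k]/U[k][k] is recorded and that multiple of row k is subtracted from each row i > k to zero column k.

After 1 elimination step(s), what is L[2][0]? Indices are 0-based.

[col 0] pivot -4
  R1 -= -4*R0 → (0, -1, 4)  (L[1][0] := -4)
  R2 -= -1*R0 → (0, 4, -20)  (L[2][0] := -1)

L[2][0] = -1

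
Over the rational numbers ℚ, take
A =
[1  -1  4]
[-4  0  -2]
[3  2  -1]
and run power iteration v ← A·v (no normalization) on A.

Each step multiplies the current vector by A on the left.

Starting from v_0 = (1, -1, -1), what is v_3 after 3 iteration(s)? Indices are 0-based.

v_3 = (-44, -8, 44)

v_0 = (1, -1, -1).
v_1 = A·v_0 = (-2, -2, 2).
v_2 = A·v_1 = (8, 4, -12).
v_3 = A·v_2 = (-44, -8, 44).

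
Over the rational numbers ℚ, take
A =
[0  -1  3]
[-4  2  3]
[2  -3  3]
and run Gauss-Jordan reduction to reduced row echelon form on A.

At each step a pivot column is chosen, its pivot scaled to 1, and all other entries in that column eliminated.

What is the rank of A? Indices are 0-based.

rank = 3

[1] R0 <-> R1
[1] R0 /= -4  ⇒  (1, -1/2, -3/4)
     R2 -= 2·R0  ⇒  (0, -2, 9/2)
[2] R1 /= -1  ⇒  (0, 1, -3)
     R0 -= -1/2·R1  ⇒  (1, 0, -9/4)
     R2 -= -2·R1  ⇒  (0, 0, -3/2)
[3] R2 /= -3/2  ⇒  (0, 0, 1)
     R0 -= -9/4·R2  ⇒  (1, 0, 0)
     R1 -= -3·R2  ⇒  (0, 1, 0)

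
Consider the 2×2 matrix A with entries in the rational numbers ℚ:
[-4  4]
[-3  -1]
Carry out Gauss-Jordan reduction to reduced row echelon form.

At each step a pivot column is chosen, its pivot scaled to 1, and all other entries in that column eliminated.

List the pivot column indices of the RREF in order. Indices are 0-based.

pivot columns: 0, 1

pivot(0,0)=-4: scale R0 → (1, -1)
  clear (1,0): R1 −= (-3)R0 → (0, -4)
pivot(1,1)=-4: scale R1 → (0, 1)
  clear (0,1): R0 −= (-1)R1 → (1, 0)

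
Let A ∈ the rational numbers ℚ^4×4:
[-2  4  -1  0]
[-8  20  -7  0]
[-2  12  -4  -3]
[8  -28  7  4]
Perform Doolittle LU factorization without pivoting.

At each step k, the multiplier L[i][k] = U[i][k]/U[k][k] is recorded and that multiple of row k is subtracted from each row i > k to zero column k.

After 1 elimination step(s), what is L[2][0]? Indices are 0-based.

k=0: U[0][0]=-2
  eliminate (1,0): mult=4, new row 1: (0, 4, -3, 0); set L[1][0]=4
  eliminate (2,0): mult=1, new row 2: (0, 8, -3, -3); set L[2][0]=1
  eliminate (3,0): mult=-4, new row 3: (0, -12, 3, 4); set L[3][0]=-4

L[2][0] = 1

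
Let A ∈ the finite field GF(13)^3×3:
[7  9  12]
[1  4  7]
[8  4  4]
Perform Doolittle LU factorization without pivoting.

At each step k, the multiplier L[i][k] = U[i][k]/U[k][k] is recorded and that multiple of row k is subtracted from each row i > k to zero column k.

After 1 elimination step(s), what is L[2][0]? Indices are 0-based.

L[2][0] = 3

k=0: U[0][0]=7
  eliminate (1,0): mult=2, new row 1: (0, 12, 9); set L[1][0]=2
  eliminate (2,0): mult=3, new row 2: (0, 3, 7); set L[2][0]=3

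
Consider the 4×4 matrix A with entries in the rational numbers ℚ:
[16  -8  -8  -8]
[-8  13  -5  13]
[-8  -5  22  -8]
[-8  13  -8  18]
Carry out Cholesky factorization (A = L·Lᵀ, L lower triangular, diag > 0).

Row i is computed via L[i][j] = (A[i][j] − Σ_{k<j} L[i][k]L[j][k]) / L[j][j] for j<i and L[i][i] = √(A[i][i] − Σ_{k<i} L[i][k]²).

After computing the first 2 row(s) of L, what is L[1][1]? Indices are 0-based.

Step 1: L[0][0] = √(16) = 4.
  L[1][0] = (-8) / L[0][0] = -2.
Step 2: L[1][1] = √(9) = 3.

L[1][1] = 3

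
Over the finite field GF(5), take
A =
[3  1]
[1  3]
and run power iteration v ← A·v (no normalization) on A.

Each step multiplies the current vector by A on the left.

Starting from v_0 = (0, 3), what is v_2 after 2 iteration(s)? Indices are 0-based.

v_0 = (0, 3).
v_1 = A·v_0 = (3, 4).
v_2 = A·v_1 = (3, 0).

v_2 = (3, 0)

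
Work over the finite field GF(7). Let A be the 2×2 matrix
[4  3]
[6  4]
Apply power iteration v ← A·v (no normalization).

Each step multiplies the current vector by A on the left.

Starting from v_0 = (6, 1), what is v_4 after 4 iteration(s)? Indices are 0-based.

v_0 = (6, 1).
v_1 = A·v_0 = (6, 5).
v_2 = A·v_1 = (4, 0).
v_3 = A·v_2 = (2, 3).
v_4 = A·v_3 = (3, 3).

v_4 = (3, 3)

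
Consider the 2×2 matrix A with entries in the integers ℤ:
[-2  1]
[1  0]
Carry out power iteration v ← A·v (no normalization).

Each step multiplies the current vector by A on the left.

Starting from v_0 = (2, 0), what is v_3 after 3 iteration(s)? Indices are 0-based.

v_0 = (2, 0).
v_1 = A·v_0 = (-4, 2).
v_2 = A·v_1 = (10, -4).
v_3 = A·v_2 = (-24, 10).

v_3 = (-24, 10)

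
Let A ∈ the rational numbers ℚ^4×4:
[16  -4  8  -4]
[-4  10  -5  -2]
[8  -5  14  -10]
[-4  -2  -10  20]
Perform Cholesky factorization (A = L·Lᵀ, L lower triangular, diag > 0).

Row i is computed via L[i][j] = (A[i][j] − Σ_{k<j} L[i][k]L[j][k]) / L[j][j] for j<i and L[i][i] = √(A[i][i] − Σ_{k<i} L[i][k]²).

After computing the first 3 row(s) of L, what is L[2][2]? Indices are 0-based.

Step 1: L[0][0] = √(16) = 4.
  L[1][0] = (-4) / L[0][0] = -1.
Step 2: L[1][1] = √(9) = 3.
  L[2][0] = (8) / L[0][0] = 2.
  L[2][1] = (-3) / L[1][1] = -1.
Step 3: L[2][2] = √(9) = 3.

L[2][2] = 3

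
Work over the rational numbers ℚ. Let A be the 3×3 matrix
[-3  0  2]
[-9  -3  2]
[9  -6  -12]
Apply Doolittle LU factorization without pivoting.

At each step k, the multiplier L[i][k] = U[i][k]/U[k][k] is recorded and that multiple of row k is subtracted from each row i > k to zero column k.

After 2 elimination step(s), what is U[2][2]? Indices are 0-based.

[col 0] pivot -3
  R1 -= 3*R0 → (0, -3, -4)  (L[1][0] := 3)
  R2 -= -3*R0 → (0, -6, -6)  (L[2][0] := -3)
[col 1] pivot -3
  R2 -= 2*R1 → (0, 0, 2)  (L[2][1] := 2)

U[2][2] = 2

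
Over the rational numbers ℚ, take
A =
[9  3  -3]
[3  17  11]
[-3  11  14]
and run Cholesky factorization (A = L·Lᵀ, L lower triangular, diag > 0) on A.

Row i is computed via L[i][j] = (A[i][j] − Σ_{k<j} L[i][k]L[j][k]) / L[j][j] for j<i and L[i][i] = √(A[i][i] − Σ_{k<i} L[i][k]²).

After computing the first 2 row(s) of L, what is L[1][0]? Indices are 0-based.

Step 1: L[0][0] = √(9) = 3.
  L[1][0] = (3) / L[0][0] = 1.
Step 2: L[1][1] = √(16) = 4.

L[1][0] = 1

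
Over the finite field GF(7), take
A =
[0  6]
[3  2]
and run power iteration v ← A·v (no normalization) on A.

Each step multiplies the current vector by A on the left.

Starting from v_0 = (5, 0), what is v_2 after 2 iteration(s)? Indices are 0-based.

v_2 = (6, 2)

v_0 = (5, 0).
v_1 = A·v_0 = (0, 1).
v_2 = A·v_1 = (6, 2).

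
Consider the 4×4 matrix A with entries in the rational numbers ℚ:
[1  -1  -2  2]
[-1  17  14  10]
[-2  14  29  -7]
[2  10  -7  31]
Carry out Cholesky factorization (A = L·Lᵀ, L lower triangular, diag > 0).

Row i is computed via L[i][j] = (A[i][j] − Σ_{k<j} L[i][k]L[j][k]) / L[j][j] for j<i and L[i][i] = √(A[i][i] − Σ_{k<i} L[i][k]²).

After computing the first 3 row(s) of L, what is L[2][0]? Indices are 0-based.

Step 1: L[0][0] = √(1) = 1.
  L[1][0] = (-1) / L[0][0] = -1.
Step 2: L[1][1] = √(16) = 4.
  L[2][0] = (-2) / L[0][0] = -2.
  L[2][1] = (12) / L[1][1] = 3.
Step 3: L[2][2] = √(16) = 4.

L[2][0] = -2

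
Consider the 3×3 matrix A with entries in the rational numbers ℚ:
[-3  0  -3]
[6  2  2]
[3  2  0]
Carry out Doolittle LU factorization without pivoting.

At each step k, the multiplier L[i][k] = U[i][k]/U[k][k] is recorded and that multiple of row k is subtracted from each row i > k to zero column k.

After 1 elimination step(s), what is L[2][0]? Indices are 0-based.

k=0: U[0][0]=-3
  eliminate (1,0): mult=-2, new row 1: (0, 2, -4); set L[1][0]=-2
  eliminate (2,0): mult=-1, new row 2: (0, 2, -3); set L[2][0]=-1

L[2][0] = -1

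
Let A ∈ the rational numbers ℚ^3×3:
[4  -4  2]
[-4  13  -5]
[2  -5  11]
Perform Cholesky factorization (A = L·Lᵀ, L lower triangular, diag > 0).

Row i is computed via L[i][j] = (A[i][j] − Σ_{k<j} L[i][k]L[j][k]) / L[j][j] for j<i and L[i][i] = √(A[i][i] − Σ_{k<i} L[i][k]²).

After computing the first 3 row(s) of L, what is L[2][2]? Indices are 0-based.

L[2][2] = 3

Step 1: L[0][0] = √(4) = 2.
  L[1][0] = (-4) / L[0][0] = -2.
Step 2: L[1][1] = √(9) = 3.
  L[2][0] = (2) / L[0][0] = 1.
  L[2][1] = (-3) / L[1][1] = -1.
Step 3: L[2][2] = √(9) = 3.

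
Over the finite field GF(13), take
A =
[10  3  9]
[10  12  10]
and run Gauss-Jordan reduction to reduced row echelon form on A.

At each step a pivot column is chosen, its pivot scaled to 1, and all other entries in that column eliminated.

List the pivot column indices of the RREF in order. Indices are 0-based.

step 1: normalize row 0 (÷10) = (1, 12, 10)
  row 1: subtract 10×row0 = (0, 9, 1)
step 2: normalize row 1 (÷9) = (0, 1, 3)
  row 0: subtract 12×row1 = (1, 0, 0)

pivot columns: 0, 1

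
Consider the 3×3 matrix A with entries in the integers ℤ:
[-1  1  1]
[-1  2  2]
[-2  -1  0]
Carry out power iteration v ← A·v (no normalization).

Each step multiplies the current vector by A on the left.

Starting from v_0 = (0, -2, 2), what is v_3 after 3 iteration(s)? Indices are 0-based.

v_3 = (2, 6, -8)

v_0 = (0, -2, 2).
v_1 = A·v_0 = (0, 0, 2).
v_2 = A·v_1 = (2, 4, 0).
v_3 = A·v_2 = (2, 6, -8).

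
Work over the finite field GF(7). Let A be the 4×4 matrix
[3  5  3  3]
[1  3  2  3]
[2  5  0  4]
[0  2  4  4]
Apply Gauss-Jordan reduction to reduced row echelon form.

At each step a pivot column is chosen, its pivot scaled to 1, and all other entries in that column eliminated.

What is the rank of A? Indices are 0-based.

rank = 4

step 1: normalize row 0 (÷3) = (1, 4, 1, 1)
  row 1: subtract 1×row0 = (0, 6, 1, 2)
  row 2: subtract 2×row0 = (0, 4, 5, 2)
step 2: normalize row 1 (÷6) = (0, 1, 6, 5)
  row 0: subtract 4×row1 = (1, 0, 5, 2)
  row 2: subtract 4×row1 = (0, 0, 2, 3)
  row 3: subtract 2×row1 = (0, 0, 6, 1)
step 3: normalize row 2 (÷2) = (0, 0, 1, 5)
  row 0: subtract 5×row2 = (1, 0, 0, 5)
  row 1: subtract 6×row2 = (0, 1, 0, 3)
  row 3: subtract 6×row2 = (0, 0, 0, 6)
step 4: normalize row 3 (÷6) = (0, 0, 0, 1)
  row 0: subtract 5×row3 = (1, 0, 0, 0)
  row 1: subtract 3×row3 = (0, 1, 0, 0)
  row 2: subtract 5×row3 = (0, 0, 1, 0)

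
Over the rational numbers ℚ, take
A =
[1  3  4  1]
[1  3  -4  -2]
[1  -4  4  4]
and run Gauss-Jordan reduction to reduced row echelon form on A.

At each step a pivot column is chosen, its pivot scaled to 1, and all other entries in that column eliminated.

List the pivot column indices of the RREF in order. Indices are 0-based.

pivot columns: 0, 1, 2

step 1: normalize row 0 (÷1) = (1, 3, 4, 1)
  row 1: subtract 1×row0 = (0, 0, -8, -3)
  row 2: subtract 1×row0 = (0, -7, 0, 3)
step 2: exchange rows 1,2
step 2: normalize row 1 (÷-7) = (0, 1, 0, -3/7)
  row 0: subtract 3×row1 = (1, 0, 4, 16/7)
step 3: normalize row 2 (÷-8) = (0, 0, 1, 3/8)
  row 0: subtract 4×row2 = (1, 0, 0, 11/14)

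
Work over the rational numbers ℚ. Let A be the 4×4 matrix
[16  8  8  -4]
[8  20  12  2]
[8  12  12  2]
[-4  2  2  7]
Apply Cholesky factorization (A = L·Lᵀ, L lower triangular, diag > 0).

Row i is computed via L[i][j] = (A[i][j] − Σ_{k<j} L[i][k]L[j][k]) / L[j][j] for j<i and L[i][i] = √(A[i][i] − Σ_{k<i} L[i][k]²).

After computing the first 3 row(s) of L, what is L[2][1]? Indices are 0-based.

L[2][1] = 2

Step 1: L[0][0] = √(16) = 4.
  L[1][0] = (8) / L[0][0] = 2.
Step 2: L[1][1] = √(16) = 4.
  L[2][0] = (8) / L[0][0] = 2.
  L[2][1] = (8) / L[1][1] = 2.
Step 3: L[2][2] = √(4) = 2.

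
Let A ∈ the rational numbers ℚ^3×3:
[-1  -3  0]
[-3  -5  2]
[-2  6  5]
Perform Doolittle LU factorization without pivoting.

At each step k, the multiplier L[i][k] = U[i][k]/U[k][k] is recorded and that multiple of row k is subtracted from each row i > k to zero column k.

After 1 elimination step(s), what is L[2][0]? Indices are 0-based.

Step 1: pivot at (0,0) is -1.
  row1 ← row1 − (3)·row0  ⇒  L[1][0]=3, U row1=(0, 4, 2)
  row2 ← row2 − (2)·row0  ⇒  L[2][0]=2, U row2=(0, 12, 5)

L[2][0] = 2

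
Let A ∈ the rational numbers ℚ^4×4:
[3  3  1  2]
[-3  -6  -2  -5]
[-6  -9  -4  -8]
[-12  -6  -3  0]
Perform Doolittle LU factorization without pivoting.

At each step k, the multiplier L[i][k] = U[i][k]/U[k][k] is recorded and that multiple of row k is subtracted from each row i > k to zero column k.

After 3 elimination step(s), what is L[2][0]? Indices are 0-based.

[col 0] pivot 3
  R1 -= -1*R0 → (0, -3, -1, -3)  (L[1][0] := -1)
  R2 -= -2*R0 → (0, -3, -2, -4)  (L[2][0] := -2)
  R3 -= -4*R0 → (0, 6, 1, 8)  (L[3][0] := -4)
[col 1] pivot -3
  R2 -= 1*R1 → (0, 0, -1, -1)  (L[2][1] := 1)
  R3 -= -2*R1 → (0, 0, -1, 2)  (L[3][1] := -2)
[col 2] pivot -1
  R3 -= 1*R2 → (0, 0, 0, 3)  (L[3][2] := 1)

L[2][0] = -2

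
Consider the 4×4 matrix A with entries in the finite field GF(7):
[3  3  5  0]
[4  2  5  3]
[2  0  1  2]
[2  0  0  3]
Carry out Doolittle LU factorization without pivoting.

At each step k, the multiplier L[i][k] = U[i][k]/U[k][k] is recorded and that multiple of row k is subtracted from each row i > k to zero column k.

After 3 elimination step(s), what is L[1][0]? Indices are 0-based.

L[1][0] = 6

[col 0] pivot 3
  R1 -= 6*R0 → (0, 5, 3, 3)  (L[1][0] := 6)
  R2 -= 3*R0 → (0, 5, 0, 2)  (L[2][0] := 3)
  R3 -= 3*R0 → (0, 5, 6, 3)  (L[3][0] := 3)
[col 1] pivot 5
  R2 -= 1*R1 → (0, 0, 4, 6)  (L[2][1] := 1)
  R3 -= 1*R1 → (0, 0, 3, 0)  (L[3][1] := 1)
[col 2] pivot 4
  R3 -= 6*R2 → (0, 0, 0, 6)  (L[3][2] := 6)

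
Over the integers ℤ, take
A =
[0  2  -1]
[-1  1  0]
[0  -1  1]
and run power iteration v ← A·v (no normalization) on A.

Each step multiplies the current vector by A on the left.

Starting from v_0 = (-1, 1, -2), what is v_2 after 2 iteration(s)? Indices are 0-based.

v_0 = (-1, 1, -2).
v_1 = A·v_0 = (4, 2, -3).
v_2 = A·v_1 = (7, -2, -5).

v_2 = (7, -2, -5)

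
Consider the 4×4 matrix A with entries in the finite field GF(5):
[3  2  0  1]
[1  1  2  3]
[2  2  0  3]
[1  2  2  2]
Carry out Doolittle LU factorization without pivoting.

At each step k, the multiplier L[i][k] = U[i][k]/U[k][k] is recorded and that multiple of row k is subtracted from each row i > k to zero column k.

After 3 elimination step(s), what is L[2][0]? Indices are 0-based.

k=0: U[0][0]=3
  eliminate (1,0): mult=2, new row 1: (0, 2, 2, 1); set L[1][0]=2
  eliminate (2,0): mult=4, new row 2: (0, 4, 0, 4); set L[2][0]=4
  eliminate (3,0): mult=2, new row 3: (0, 3, 2, 0); set L[3][0]=2
k=1: U[1][1]=2
  eliminate (2,1): mult=2, new row 2: (0, 0, 1, 2); set L[2][1]=2
  eliminate (3,1): mult=4, new row 3: (0, 0, 4, 1); set L[3][1]=4
k=2: U[2][2]=1
  eliminate (3,2): mult=4, new row 3: (0, 0, 0, 3); set L[3][2]=4

L[2][0] = 4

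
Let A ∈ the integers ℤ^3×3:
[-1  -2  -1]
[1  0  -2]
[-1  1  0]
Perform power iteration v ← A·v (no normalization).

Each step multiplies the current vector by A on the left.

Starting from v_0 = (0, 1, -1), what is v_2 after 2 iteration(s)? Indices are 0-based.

v_2 = (-4, -3, 3)

v_0 = (0, 1, -1).
v_1 = A·v_0 = (-1, 2, 1).
v_2 = A·v_1 = (-4, -3, 3).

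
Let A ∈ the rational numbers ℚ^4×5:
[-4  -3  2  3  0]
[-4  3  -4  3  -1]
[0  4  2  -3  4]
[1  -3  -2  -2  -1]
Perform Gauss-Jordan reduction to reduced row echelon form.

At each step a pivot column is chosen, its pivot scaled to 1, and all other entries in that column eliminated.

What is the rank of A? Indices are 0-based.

rank = 4

step 1: normalize row 0 (÷-4) = (1, 3/4, -1/2, -3/4, 0)
  row 1: subtract -4×row0 = (0, 6, -6, 0, -1)
  row 3: subtract 1×row0 = (0, -15/4, -3/2, -5/4, -1)
step 2: normalize row 1 (÷6) = (0, 1, -1, 0, -1/6)
  row 0: subtract 3/4×row1 = (1, 0, 1/4, -3/4, 1/8)
  row 2: subtract 4×row1 = (0, 0, 6, -3, 14/3)
  row 3: subtract -15/4×row1 = (0, 0, -21/4, -5/4, -13/8)
step 3: normalize row 2 (÷6) = (0, 0, 1, -1/2, 7/9)
  row 0: subtract 1/4×row2 = (1, 0, 0, -5/8, -5/72)
  row 1: subtract -1×row2 = (0, 1, 0, -1/2, 11/18)
  row 3: subtract -21/4×row2 = (0, 0, 0, -31/8, 59/24)
step 4: normalize row 3 (÷-31/8) = (0, 0, 0, 1, -59/93)
  row 0: subtract -5/8×row3 = (1, 0, 0, 0, -130/279)
  row 1: subtract -1/2×row3 = (0, 1, 0, 0, 82/279)
  row 2: subtract -1/2×row3 = (0, 0, 1, 0, 257/558)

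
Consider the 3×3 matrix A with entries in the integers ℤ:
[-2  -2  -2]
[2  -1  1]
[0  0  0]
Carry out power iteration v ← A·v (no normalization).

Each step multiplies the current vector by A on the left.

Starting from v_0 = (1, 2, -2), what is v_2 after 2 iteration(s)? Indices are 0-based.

v_0 = (1, 2, -2).
v_1 = A·v_0 = (-2, -2, 0).
v_2 = A·v_1 = (8, -2, 0).

v_2 = (8, -2, 0)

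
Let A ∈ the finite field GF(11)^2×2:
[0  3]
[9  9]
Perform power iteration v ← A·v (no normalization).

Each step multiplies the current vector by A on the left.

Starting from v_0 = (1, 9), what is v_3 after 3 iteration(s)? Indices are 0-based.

v_0 = (1, 9).
v_1 = A·v_0 = (5, 2).
v_2 = A·v_1 = (6, 8).
v_3 = A·v_2 = (2, 5).

v_3 = (2, 5)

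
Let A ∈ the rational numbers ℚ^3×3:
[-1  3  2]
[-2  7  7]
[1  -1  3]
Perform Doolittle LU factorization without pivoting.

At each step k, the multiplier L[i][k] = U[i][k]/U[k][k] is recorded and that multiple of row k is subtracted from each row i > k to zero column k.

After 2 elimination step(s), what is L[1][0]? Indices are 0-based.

Step 1: pivot at (0,0) is -1.
  row1 ← row1 − (2)·row0  ⇒  L[1][0]=2, U row1=(0, 1, 3)
  row2 ← row2 − (-1)·row0  ⇒  L[2][0]=-1, U row2=(0, 2, 5)
Step 2: pivot at (1,1) is 1.
  row2 ← row2 − (2)·row1  ⇒  L[2][1]=2, U row2=(0, 0, -1)

L[1][0] = 2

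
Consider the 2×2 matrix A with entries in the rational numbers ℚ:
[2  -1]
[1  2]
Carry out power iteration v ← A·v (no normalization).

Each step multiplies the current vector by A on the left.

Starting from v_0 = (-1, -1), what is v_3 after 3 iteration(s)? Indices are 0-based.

v_3 = (9, -13)

v_0 = (-1, -1).
v_1 = A·v_0 = (-1, -3).
v_2 = A·v_1 = (1, -7).
v_3 = A·v_2 = (9, -13).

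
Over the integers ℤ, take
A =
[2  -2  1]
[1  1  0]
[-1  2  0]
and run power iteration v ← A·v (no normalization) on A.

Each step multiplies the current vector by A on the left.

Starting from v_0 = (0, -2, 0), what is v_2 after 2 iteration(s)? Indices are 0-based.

v_2 = (8, 2, -8)

v_0 = (0, -2, 0).
v_1 = A·v_0 = (4, -2, -4).
v_2 = A·v_1 = (8, 2, -8).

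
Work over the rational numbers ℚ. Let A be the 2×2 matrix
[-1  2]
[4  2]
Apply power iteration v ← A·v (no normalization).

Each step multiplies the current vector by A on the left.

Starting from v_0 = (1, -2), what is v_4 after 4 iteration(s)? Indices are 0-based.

v_0 = (1, -2).
v_1 = A·v_0 = (-5, 0).
v_2 = A·v_1 = (5, -20).
v_3 = A·v_2 = (-45, -20).
v_4 = A·v_3 = (5, -220).

v_4 = (5, -220)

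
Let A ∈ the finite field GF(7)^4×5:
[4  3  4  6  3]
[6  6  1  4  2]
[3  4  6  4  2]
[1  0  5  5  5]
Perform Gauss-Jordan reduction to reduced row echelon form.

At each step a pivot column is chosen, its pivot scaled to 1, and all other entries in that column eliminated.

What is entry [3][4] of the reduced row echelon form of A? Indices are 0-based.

M[3][4] = 6

step 1: normalize row 0 (÷4) = (1, 6, 1, 5, 6)
  row 1: subtract 6×row0 = (0, 5, 2, 2, 1)
  row 2: subtract 3×row0 = (0, 0, 3, 3, 5)
  row 3: subtract 1×row0 = (0, 1, 4, 0, 6)
step 2: normalize row 1 (÷5) = (0, 1, 6, 6, 3)
  row 0: subtract 6×row1 = (1, 0, 0, 4, 2)
  row 3: subtract 1×row1 = (0, 0, 5, 1, 3)
step 3: normalize row 2 (÷3) = (0, 0, 1, 1, 4)
  row 1: subtract 6×row2 = (0, 1, 0, 0, 0)
  row 3: subtract 5×row2 = (0, 0, 0, 3, 4)
step 4: normalize row 3 (÷3) = (0, 0, 0, 1, 6)
  row 0: subtract 4×row3 = (1, 0, 0, 0, 6)
  row 2: subtract 1×row3 = (0, 0, 1, 0, 5)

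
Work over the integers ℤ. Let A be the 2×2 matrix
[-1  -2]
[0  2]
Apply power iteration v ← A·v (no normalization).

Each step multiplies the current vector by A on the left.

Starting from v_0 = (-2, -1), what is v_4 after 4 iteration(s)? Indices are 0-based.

v_0 = (-2, -1).
v_1 = A·v_0 = (4, -2).
v_2 = A·v_1 = (0, -4).
v_3 = A·v_2 = (8, -8).
v_4 = A·v_3 = (8, -16).

v_4 = (8, -16)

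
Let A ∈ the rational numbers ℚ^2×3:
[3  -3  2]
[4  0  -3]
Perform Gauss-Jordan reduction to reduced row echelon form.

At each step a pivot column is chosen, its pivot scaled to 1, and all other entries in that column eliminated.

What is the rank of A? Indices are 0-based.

rank = 2

step 1: normalize row 0 (÷3) = (1, -1, 2/3)
  row 1: subtract 4×row0 = (0, 4, -17/3)
step 2: normalize row 1 (÷4) = (0, 1, -17/12)
  row 0: subtract -1×row1 = (1, 0, -3/4)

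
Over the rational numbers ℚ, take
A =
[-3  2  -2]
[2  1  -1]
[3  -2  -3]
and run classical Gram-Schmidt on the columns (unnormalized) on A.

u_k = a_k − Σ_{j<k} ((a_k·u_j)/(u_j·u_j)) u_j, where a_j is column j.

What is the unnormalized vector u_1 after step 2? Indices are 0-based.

Step 1: u_0 = a_0 = (-3, 2, 3).
Step 2: u_1 = a_1 − (-5/11)·u_0 = (7/11, 21/11, -7/11).

u_1 = (7/11, 21/11, -7/11)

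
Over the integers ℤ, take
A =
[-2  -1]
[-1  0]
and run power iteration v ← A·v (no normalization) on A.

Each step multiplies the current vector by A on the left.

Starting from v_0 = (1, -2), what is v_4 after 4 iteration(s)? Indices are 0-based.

v_4 = (5, 2)

v_0 = (1, -2).
v_1 = A·v_0 = (0, -1).
v_2 = A·v_1 = (1, 0).
v_3 = A·v_2 = (-2, -1).
v_4 = A·v_3 = (5, 2).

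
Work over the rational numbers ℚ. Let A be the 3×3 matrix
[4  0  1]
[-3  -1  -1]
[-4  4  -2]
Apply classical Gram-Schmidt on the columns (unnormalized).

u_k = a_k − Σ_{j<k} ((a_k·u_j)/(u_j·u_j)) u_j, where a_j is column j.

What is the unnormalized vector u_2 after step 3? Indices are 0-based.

u_2 = (-8/33, -8/33, -2/33)

Step 1: u_0 = a_0 = (4, -3, -4).
Step 2: u_1 = a_1 − (-13/41)·u_0 = (52/41, -80/41, 112/41).
Step 3: u_2 = a_2 − (15/41)·u_0 − (-23/132)·u_1 = (-8/33, -8/33, -2/33).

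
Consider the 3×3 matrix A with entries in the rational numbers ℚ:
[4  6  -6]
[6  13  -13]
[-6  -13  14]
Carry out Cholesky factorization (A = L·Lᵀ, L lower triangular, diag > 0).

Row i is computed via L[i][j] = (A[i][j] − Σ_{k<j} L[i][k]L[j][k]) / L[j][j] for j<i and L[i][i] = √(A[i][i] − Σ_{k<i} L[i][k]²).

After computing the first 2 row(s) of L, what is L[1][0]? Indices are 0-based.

Step 1: L[0][0] = √(4) = 2.
  L[1][0] = (6) / L[0][0] = 3.
Step 2: L[1][1] = √(4) = 2.

L[1][0] = 3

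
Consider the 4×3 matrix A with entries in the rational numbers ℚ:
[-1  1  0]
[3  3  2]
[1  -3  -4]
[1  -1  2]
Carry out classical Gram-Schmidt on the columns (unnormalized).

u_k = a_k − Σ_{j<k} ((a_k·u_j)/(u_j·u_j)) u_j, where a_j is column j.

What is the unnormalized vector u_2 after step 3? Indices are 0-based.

Step 1: u_0 = a_0 = (-1, 3, 1, 1).
Step 2: u_1 = a_1 − (1/3)·u_0 = (4/3, 2, -10/3, -4/3).
Step 3: u_2 = a_2 − (1/3)·u_0 − (11/14)·u_1 = (-5/7, -4/7, -12/7, 19/7).

u_2 = (-5/7, -4/7, -12/7, 19/7)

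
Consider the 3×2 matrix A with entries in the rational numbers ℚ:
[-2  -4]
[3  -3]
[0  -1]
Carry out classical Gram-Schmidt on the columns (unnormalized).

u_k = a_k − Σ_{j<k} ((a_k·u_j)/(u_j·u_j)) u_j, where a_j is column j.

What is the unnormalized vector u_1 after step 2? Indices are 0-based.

Step 1: u_0 = a_0 = (-2, 3, 0).
Step 2: u_1 = a_1 − (-1/13)·u_0 = (-54/13, -36/13, -1).

u_1 = (-54/13, -36/13, -1)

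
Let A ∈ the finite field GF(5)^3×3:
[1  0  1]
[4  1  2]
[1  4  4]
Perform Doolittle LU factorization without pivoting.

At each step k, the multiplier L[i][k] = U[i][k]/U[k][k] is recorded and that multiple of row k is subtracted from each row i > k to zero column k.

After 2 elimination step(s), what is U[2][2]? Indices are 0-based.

U[2][2] = 1

Step 1: pivot at (0,0) is 1.
  row1 ← row1 − (4)·row0  ⇒  L[1][0]=4, U row1=(0, 1, 3)
  row2 ← row2 − (1)·row0  ⇒  L[2][0]=1, U row2=(0, 4, 3)
Step 2: pivot at (1,1) is 1.
  row2 ← row2 − (4)·row1  ⇒  L[2][1]=4, U row2=(0, 0, 1)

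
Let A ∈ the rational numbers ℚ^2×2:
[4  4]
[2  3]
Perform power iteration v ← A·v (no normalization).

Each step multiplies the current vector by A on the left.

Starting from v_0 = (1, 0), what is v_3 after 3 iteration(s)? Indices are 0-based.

v_3 = (152, 90)

v_0 = (1, 0).
v_1 = A·v_0 = (4, 2).
v_2 = A·v_1 = (24, 14).
v_3 = A·v_2 = (152, 90).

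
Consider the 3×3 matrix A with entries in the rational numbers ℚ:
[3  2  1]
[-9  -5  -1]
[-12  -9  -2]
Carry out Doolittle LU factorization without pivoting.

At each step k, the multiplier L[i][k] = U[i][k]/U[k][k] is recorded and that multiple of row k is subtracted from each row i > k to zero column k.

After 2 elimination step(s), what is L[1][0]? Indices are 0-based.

L[1][0] = -3

k=0: U[0][0]=3
  eliminate (1,0): mult=-3, new row 1: (0, 1, 2); set L[1][0]=-3
  eliminate (2,0): mult=-4, new row 2: (0, -1, 2); set L[2][0]=-4
k=1: U[1][1]=1
  eliminate (2,1): mult=-1, new row 2: (0, 0, 4); set L[2][1]=-1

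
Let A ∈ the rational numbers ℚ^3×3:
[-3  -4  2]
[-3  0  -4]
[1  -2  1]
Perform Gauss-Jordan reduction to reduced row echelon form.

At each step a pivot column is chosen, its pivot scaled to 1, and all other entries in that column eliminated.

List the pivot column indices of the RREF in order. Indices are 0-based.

step 1: normalize row 0 (÷-3) = (1, 4/3, -2/3)
  row 1: subtract -3×row0 = (0, 4, -6)
  row 2: subtract 1×row0 = (0, -10/3, 5/3)
step 2: normalize row 1 (÷4) = (0, 1, -3/2)
  row 0: subtract 4/3×row1 = (1, 0, 4/3)
  row 2: subtract -10/3×row1 = (0, 0, -10/3)
step 3: normalize row 2 (÷-10/3) = (0, 0, 1)
  row 0: subtract 4/3×row2 = (1, 0, 0)
  row 1: subtract -3/2×row2 = (0, 1, 0)

pivot columns: 0, 1, 2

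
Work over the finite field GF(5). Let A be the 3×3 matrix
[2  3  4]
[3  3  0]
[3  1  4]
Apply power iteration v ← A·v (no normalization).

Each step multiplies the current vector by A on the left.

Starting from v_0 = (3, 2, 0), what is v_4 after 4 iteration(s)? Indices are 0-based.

v_4 = (4, 3, 4)

v_0 = (3, 2, 0).
v_1 = A·v_0 = (2, 0, 1).
v_2 = A·v_1 = (3, 1, 0).
v_3 = A·v_2 = (4, 2, 0).
v_4 = A·v_3 = (4, 3, 4).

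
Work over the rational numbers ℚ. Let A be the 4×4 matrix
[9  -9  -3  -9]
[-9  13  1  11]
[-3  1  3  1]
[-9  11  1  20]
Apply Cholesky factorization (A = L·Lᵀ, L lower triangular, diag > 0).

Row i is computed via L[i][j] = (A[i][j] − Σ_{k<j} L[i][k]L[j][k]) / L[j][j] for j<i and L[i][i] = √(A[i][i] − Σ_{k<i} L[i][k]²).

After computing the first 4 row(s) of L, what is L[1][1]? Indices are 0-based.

L[1][1] = 2

Step 1: L[0][0] = √(9) = 3.
  L[1][0] = (-9) / L[0][0] = -3.
Step 2: L[1][1] = √(4) = 2.
  L[2][0] = (-3) / L[0][0] = -1.
  L[2][1] = (-2) / L[1][1] = -1.
Step 3: L[2][2] = √(1) = 1.
  L[3][0] = (-9) / L[0][0] = -3.
  L[3][1] = (2) / L[1][1] = 1.
  L[3][2] = (-1) / L[2][2] = -1.
Step 4: L[3][3] = √(9) = 3.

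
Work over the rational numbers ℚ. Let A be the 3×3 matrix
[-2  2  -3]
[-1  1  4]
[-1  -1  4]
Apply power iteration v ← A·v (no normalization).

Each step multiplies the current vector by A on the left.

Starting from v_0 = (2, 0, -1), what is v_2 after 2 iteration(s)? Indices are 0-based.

v_2 = (8, -29, -17)

v_0 = (2, 0, -1).
v_1 = A·v_0 = (-1, -6, -6).
v_2 = A·v_1 = (8, -29, -17).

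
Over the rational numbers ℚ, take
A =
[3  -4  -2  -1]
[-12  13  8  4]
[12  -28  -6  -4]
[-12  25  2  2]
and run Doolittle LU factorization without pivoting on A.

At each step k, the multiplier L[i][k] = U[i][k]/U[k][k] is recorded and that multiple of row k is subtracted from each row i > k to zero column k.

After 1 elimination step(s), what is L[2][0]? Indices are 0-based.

k=0: U[0][0]=3
  eliminate (1,0): mult=-4, new row 1: (0, -3, 0, 0); set L[1][0]=-4
  eliminate (2,0): mult=4, new row 2: (0, -12, 2, 0); set L[2][0]=4
  eliminate (3,0): mult=-4, new row 3: (0, 9, -6, -2); set L[3][0]=-4

L[2][0] = 4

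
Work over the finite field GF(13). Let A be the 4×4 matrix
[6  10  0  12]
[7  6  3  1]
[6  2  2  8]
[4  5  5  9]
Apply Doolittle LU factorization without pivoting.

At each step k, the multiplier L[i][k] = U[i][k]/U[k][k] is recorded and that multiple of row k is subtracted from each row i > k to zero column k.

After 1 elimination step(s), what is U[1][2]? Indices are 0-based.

U[1][2] = 3

k=0: U[0][0]=6
  eliminate (1,0): mult=12, new row 1: (0, 3, 3, 0); set L[1][0]=12
  eliminate (2,0): mult=1, new row 2: (0, 5, 2, 9); set L[2][0]=1
  eliminate (3,0): mult=5, new row 3: (0, 7, 5, 1); set L[3][0]=5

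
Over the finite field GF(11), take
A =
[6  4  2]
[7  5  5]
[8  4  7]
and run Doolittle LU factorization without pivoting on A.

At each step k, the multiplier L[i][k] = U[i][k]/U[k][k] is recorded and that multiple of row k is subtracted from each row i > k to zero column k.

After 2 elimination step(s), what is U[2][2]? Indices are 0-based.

U[2][2] = 4

[col 0] pivot 6
  R1 -= 3*R0 → (0, 4, 10)  (L[1][0] := 3)
  R2 -= 5*R0 → (0, 6, 8)  (L[2][0] := 5)
[col 1] pivot 4
  R2 -= 7*R1 → (0, 0, 4)  (L[2][1] := 7)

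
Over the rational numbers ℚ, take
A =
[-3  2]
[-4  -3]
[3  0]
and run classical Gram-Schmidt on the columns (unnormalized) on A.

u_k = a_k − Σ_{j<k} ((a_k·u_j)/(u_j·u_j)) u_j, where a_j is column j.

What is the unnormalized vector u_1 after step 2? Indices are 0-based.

Step 1: u_0 = a_0 = (-3, -4, 3).
Step 2: u_1 = a_1 − (3/17)·u_0 = (43/17, -39/17, -9/17).

u_1 = (43/17, -39/17, -9/17)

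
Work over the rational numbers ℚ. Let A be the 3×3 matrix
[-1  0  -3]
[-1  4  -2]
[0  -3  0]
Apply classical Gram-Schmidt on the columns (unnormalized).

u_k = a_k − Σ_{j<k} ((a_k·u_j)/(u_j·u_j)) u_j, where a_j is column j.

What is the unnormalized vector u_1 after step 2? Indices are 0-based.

u_1 = (-2, 2, -3)

Step 1: u_0 = a_0 = (-1, -1, 0).
Step 2: u_1 = a_1 − (-2)·u_0 = (-2, 2, -3).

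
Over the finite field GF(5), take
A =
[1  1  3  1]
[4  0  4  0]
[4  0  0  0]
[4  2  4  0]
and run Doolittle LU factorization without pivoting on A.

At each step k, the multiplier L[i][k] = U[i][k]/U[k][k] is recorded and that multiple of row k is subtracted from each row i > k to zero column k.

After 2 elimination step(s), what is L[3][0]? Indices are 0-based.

L[3][0] = 4

Step 1: pivot at (0,0) is 1.
  row1 ← row1 − (4)·row0  ⇒  L[1][0]=4, U row1=(0, 1, 2, 1)
  row2 ← row2 − (4)·row0  ⇒  L[2][0]=4, U row2=(0, 1, 3, 1)
  row3 ← row3 − (4)·row0  ⇒  L[3][0]=4, U row3=(0, 3, 2, 1)
Step 2: pivot at (1,1) is 1.
  row2 ← row2 − (1)·row1  ⇒  L[2][1]=1, U row2=(0, 0, 1, 0)
  row3 ← row3 − (3)·row1  ⇒  L[3][1]=3, U row3=(0, 0, 1, 3)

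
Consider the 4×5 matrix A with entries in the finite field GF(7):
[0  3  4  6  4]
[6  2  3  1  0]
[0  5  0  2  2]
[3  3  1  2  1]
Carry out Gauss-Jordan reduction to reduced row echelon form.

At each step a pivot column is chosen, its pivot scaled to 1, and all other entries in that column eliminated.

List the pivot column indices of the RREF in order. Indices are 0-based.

pivot(0,0): swap R0↔R1
pivot(0,0)=6: scale R0 → (1, 5, 4, 6, 0)
  clear (3,0): R3 −= (3)R0 → (0, 2, 3, 5, 1)
pivot(1,1)=3: scale R1 → (0, 1, 6, 2, 6)
  clear (0,1): R0 −= (5)R1 → (1, 0, 2, 3, 5)
  clear (2,1): R2 −= (5)R1 → (0, 0, 5, 6, 0)
  clear (3,1): R3 −= (2)R1 → (0, 0, 5, 1, 3)
pivot(2,2)=5: scale R2 → (0, 0, 1, 4, 0)
  clear (0,2): R0 −= (2)R2 → (1, 0, 0, 2, 5)
  clear (1,2): R1 −= (6)R2 → (0, 1, 0, 6, 6)
  clear (3,2): R3 −= (5)R2 → (0, 0, 0, 2, 3)
pivot(3,3)=2: scale R3 → (0, 0, 0, 1, 5)
  clear (0,3): R0 −= (2)R3 → (1, 0, 0, 0, 2)
  clear (1,3): R1 −= (6)R3 → (0, 1, 0, 0, 4)
  clear (2,3): R2 −= (4)R3 → (0, 0, 1, 0, 1)

pivot columns: 0, 1, 2, 3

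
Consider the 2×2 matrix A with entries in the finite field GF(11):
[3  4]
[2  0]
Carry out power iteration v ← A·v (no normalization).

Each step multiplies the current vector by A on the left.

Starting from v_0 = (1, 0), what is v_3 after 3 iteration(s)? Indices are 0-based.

v_3 = (9, 1)

v_0 = (1, 0).
v_1 = A·v_0 = (3, 2).
v_2 = A·v_1 = (6, 6).
v_3 = A·v_2 = (9, 1).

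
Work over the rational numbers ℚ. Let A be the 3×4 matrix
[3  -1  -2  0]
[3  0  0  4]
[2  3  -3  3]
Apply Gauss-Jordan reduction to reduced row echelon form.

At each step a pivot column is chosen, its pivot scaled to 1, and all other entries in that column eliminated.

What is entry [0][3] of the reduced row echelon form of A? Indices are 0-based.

pivot(0,0)=3: scale R0 → (1, -1/3, -2/3, 0)
  clear (1,0): R1 −= (3)R0 → (0, 1, 2, 4)
  clear (2,0): R2 −= (2)R0 → (0, 11/3, -5/3, 3)
pivot(1,1)=1: scale R1 → (0, 1, 2, 4)
  clear (0,1): R0 −= (-1/3)R1 → (1, 0, 0, 4/3)
  clear (2,1): R2 −= (11/3)R1 → (0, 0, -9, -35/3)
pivot(2,2)=-9: scale R2 → (0, 0, 1, 35/27)
  clear (1,2): R1 −= (2)R2 → (0, 1, 0, 38/27)

M[0][3] = 4/3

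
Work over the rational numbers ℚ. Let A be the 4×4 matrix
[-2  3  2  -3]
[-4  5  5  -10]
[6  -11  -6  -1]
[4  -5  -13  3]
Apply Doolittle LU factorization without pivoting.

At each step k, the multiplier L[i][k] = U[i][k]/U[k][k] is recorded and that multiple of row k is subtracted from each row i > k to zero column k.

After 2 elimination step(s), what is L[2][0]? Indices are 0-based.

L[2][0] = -3

[col 0] pivot -2
  R1 -= 2*R0 → (0, -1, 1, -4)  (L[1][0] := 2)
  R2 -= -3*R0 → (0, -2, 0, -10)  (L[2][0] := -3)
  R3 -= -2*R0 → (0, 1, -9, -3)  (L[3][0] := -2)
[col 1] pivot -1
  R2 -= 2*R1 → (0, 0, -2, -2)  (L[2][1] := 2)
  R3 -= -1*R1 → (0, 0, -8, -7)  (L[3][1] := -1)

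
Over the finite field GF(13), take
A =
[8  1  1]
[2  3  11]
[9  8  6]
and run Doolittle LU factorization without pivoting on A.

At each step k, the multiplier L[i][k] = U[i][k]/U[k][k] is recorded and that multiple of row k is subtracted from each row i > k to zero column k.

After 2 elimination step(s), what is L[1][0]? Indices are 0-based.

L[1][0] = 10

Step 1: pivot at (0,0) is 8.
  row1 ← row1 − (10)·row0  ⇒  L[1][0]=10, U row1=(0, 6, 1)
  row2 ← row2 − (6)·row0  ⇒  L[2][0]=6, U row2=(0, 2, 0)
Step 2: pivot at (1,1) is 6.
  row2 ← row2 − (9)·row1  ⇒  L[2][1]=9, U row2=(0, 0, 4)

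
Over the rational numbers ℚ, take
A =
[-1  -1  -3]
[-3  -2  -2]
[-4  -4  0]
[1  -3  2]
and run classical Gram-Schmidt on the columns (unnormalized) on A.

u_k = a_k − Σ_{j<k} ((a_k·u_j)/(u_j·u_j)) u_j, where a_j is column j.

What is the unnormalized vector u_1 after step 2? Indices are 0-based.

u_1 = (-7/27, 2/9, -28/27, -101/27)

Step 1: u_0 = a_0 = (-1, -3, -4, 1).
Step 2: u_1 = a_1 − (20/27)·u_0 = (-7/27, 2/9, -28/27, -101/27).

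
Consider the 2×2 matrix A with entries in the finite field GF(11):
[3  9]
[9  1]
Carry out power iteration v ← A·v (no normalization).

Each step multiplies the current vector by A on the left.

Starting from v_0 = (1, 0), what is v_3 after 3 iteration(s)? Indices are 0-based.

v_0 = (1, 0).
v_1 = A·v_0 = (3, 9).
v_2 = A·v_1 = (2, 3).
v_3 = A·v_2 = (0, 10).

v_3 = (0, 10)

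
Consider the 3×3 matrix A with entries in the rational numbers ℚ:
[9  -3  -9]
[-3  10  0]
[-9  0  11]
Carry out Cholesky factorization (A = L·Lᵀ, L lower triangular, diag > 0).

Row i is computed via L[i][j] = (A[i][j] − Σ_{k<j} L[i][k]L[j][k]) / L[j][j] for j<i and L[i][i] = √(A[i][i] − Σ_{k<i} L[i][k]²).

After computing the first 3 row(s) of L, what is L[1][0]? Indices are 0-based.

L[1][0] = -1

Step 1: L[0][0] = √(9) = 3.
  L[1][0] = (-3) / L[0][0] = -1.
Step 2: L[1][1] = √(9) = 3.
  L[2][0] = (-9) / L[0][0] = -3.
  L[2][1] = (-3) / L[1][1] = -1.
Step 3: L[2][2] = √(1) = 1.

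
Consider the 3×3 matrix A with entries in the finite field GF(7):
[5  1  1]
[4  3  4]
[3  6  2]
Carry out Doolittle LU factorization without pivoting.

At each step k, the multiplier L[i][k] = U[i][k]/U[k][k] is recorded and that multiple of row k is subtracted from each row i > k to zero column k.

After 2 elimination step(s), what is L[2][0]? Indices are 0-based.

[col 0] pivot 5
  R1 -= 5*R0 → (0, 5, 6)  (L[1][0] := 5)
  R2 -= 2*R0 → (0, 4, 0)  (L[2][0] := 2)
[col 1] pivot 5
  R2 -= 5*R1 → (0, 0, 5)  (L[2][1] := 5)

L[2][0] = 2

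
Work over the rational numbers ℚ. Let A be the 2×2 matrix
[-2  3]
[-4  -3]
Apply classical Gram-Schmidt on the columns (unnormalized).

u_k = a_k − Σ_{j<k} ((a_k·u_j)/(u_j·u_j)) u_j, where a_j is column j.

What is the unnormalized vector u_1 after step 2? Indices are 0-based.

u_1 = (18/5, -9/5)

Step 1: u_0 = a_0 = (-2, -4).
Step 2: u_1 = a_1 − (3/10)·u_0 = (18/5, -9/5).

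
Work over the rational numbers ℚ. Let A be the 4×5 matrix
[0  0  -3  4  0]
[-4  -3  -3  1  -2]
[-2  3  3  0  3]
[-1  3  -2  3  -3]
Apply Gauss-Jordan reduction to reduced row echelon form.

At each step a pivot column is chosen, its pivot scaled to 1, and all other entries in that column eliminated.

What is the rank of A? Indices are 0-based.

rank = 4

pivot(0,0): swap R0↔R1
pivot(0,0)=-4: scale R0 → (1, 3/4, 3/4, -1/4, 1/2)
  clear (2,0): R2 −= (-2)R0 → (0, 9/2, 9/2, -1/2, 4)
  clear (3,0): R3 −= (-1)R0 → (0, 15/4, -5/4, 11/4, -5/2)
pivot(1,1): swap R1↔R2
pivot(1,1)=9/2: scale R1 → (0, 1, 1, -1/9, 8/9)
  clear (0,1): R0 −= (3/4)R1 → (1, 0, 0, -1/6, -1/6)
  clear (3,1): R3 −= (15/4)R1 → (0, 0, -5, 19/6, -35/6)
pivot(2,2)=-3: scale R2 → (0, 0, 1, -4/3, 0)
  clear (1,2): R1 −= (1)R2 → (0, 1, 0, 11/9, 8/9)
  clear (3,2): R3 −= (-5)R2 → (0, 0, 0, -7/2, -35/6)
pivot(3,3)=-7/2: scale R3 → (0, 0, 0, 1, 5/3)
  clear (0,3): R0 −= (-1/6)R3 → (1, 0, 0, 0, 1/9)
  clear (1,3): R1 −= (11/9)R3 → (0, 1, 0, 0, -31/27)
  clear (2,3): R2 −= (-4/3)R3 → (0, 0, 1, 0, 20/9)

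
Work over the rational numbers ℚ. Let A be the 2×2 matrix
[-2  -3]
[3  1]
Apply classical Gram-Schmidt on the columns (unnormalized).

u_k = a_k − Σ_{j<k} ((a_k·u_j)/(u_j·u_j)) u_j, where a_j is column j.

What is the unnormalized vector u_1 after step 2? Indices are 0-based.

Step 1: u_0 = a_0 = (-2, 3).
Step 2: u_1 = a_1 − (9/13)·u_0 = (-21/13, -14/13).

u_1 = (-21/13, -14/13)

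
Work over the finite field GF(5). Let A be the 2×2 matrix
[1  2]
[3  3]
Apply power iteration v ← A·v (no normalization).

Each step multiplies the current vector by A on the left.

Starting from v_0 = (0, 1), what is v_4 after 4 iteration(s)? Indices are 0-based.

v_0 = (0, 1).
v_1 = A·v_0 = (2, 3).
v_2 = A·v_1 = (3, 0).
v_3 = A·v_2 = (3, 4).
v_4 = A·v_3 = (1, 1).

v_4 = (1, 1)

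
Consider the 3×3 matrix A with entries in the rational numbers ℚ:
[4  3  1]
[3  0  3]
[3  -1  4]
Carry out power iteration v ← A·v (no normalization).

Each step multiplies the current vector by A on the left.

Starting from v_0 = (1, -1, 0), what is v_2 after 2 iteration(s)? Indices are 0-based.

v_0 = (1, -1, 0).
v_1 = A·v_0 = (1, 3, 4).
v_2 = A·v_1 = (17, 15, 16).

v_2 = (17, 15, 16)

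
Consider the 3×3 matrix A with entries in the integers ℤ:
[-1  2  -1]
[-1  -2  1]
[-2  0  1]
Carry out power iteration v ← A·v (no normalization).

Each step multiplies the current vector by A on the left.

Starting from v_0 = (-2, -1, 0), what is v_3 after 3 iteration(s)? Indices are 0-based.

v_0 = (-2, -1, 0).
v_1 = A·v_0 = (0, 4, 4).
v_2 = A·v_1 = (4, -4, 4).
v_3 = A·v_2 = (-16, 8, -4).

v_3 = (-16, 8, -4)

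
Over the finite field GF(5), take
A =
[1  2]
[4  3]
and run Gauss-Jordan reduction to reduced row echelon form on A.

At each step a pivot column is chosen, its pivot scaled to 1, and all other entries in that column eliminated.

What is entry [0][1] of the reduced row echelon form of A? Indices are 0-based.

M[0][1] = 2

pivot(0,0)=1: scale R0 → (1, 2)
  clear (1,0): R1 −= (4)R0 → (0, 0)
col 1: no nonzero at/below row 1; advance.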